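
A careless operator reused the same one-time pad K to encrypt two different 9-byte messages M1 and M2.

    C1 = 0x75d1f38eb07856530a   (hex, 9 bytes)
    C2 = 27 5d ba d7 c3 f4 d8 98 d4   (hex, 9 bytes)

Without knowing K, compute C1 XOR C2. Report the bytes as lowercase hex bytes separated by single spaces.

52 8c 49 59 73 8c 8e cb de

C1 ⊕ C2 = (M1 ⊕ K) ⊕ (M2 ⊕ K) = M1 ⊕ M2 — the shared key cancels under XOR.
117 xor  39 =  82
209 xor  93 = 140
243 xor 186 =  73
142 xor 215 =  89
176 xor 195 = 115
120 xor 244 = 140
 86 xor 216 = 142
 83 xor 152 = 203
 10 xor 212 = 222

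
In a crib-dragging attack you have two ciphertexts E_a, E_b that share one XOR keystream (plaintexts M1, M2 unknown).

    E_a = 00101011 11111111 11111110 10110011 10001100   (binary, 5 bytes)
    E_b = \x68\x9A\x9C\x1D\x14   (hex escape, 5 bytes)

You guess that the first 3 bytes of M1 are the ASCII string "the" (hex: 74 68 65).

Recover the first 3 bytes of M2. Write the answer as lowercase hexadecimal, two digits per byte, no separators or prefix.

370d07

First, E_a ⊕ E_b = (M1 ⊕ K) ⊕ (M2 ⊕ K) = M1 ⊕ M2, so the key drops out. Then M2 = (M1 ⊕ M2) ⊕ M1 over the first 3 bytes.
byte 0: (2b ^ 68) ^ 74 = 43 ^ 74 = 37
byte 1: (ff ^ 9a) ^ 68 = 65 ^ 68 = 0d
byte 2: (fe ^ 9c) ^ 65 = 62 ^ 65 = 07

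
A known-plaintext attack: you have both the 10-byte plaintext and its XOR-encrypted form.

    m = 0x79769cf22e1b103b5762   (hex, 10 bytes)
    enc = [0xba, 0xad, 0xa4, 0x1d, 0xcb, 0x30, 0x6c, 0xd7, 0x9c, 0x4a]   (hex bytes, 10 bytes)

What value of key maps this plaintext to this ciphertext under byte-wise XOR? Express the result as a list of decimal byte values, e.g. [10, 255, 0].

[195, 219, 56, 239, 229, 43, 124, 236, 203, 40]

Since enc = m ⊕ key, XORing both sides with m gives key = m ⊕ enc.
79 xor ba = c3
76 xor ad = db
9c xor a4 = 38
f2 xor 1d = ef
2e xor cb = e5
1b xor 30 = 2b
10 xor 6c = 7c
3b xor d7 = ec
57 xor 9c = cb
62 xor 4a = 28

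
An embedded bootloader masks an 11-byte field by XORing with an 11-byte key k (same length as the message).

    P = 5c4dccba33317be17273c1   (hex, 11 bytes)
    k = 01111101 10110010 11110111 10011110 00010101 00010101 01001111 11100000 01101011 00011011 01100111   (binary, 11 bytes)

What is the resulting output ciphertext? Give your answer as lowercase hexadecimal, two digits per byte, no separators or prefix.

XOR is its own inverse, so applying the key byte-wise gives the result directly.
5c XOR 7d = 21
4d XOR b2 = ff
cc XOR f7 = 3b
ba XOR 9e = 24
33 XOR 15 = 26
31 XOR 15 = 24
7b XOR 4f = 34
e1 XOR e0 = 01
72 XOR 6b = 19
73 XOR 1b = 68
c1 XOR 67 = a6

21ff3b24262434011968a6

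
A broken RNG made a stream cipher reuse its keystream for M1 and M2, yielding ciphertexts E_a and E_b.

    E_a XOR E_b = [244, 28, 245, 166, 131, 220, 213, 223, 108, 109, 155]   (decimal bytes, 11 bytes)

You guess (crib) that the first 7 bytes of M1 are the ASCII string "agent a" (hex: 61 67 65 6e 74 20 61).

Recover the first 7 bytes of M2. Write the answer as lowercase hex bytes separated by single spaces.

Since E_a ⊕ E_b = M1 ⊕ M2, XORing with the guessed M1 bytes yields the corresponding M2 bytes: M2 = (E_a ⊕ E_b) ⊕ M1.
f4 xor 61 = 95
1c xor 67 = 7b
f5 xor 65 = 90
a6 xor 6e = c8
83 xor 74 = f7
dc xor 20 = fc
d5 xor 61 = b4

95 7b 90 c8 f7 fc b4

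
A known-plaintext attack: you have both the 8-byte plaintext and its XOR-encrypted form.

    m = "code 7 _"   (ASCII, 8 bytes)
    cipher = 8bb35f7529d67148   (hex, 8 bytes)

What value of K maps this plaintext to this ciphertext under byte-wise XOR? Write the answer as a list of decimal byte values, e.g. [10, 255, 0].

[232, 220, 59, 16, 9, 225, 81, 23]

Since cipher = m ⊕ K, XORing both sides with m gives K = m ⊕ cipher.
byte 0: 63 XOR 8b = e8
byte 1: 6f XOR b3 = dc
byte 2: 64 XOR 5f = 3b
byte 3: 65 XOR 75 = 10
byte 4: 20 XOR 29 = 09
byte 5: 37 XOR d6 = e1
byte 6: 20 XOR 71 = 51
byte 7: 5f XOR 48 = 17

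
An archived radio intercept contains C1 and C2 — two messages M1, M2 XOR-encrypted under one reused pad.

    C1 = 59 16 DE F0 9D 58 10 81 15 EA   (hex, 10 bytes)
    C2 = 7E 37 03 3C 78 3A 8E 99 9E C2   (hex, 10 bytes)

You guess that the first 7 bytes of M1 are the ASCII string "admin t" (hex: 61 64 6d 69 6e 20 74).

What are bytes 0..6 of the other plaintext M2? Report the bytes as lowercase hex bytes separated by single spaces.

First, C1 ⊕ C2 = (M1 ⊕ K) ⊕ (M2 ⊕ K) = M1 ⊕ M2, so the key drops out. Then M2 = (M1 ⊕ M2) ⊕ M1 over the first 7 bytes.
byte 0: (59 ⊕ 7e) ⊕ 61 = 27 ⊕ 61 = 46
byte 1: (16 ⊕ 37) ⊕ 64 = 21 ⊕ 64 = 45
byte 2: (de ⊕ 03) ⊕ 6d = dd ⊕ 6d = b0
byte 3: (f0 ⊕ 3c) ⊕ 69 = cc ⊕ 69 = a5
byte 4: (9d ⊕ 78) ⊕ 6e = e5 ⊕ 6e = 8b
byte 5: (58 ⊕ 3a) ⊕ 20 = 62 ⊕ 20 = 42
byte 6: (10 ⊕ 8e) ⊕ 74 = 9e ⊕ 74 = ea

46 45 b0 a5 8b 42 ea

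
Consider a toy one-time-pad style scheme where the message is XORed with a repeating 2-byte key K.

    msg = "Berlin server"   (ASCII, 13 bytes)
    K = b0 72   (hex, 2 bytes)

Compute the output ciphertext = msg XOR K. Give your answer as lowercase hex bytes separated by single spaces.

The 2-byte key repeats, so the effective keystream is b0 72 b0 72 b0 72 b0 72 b0 72 b0 72 b0.
byte 0:  66 XOR 176 = 242
byte 1: 101 XOR 114 =  23
byte 2: 114 XOR 176 = 194
byte 3: 108 XOR 114 =  30
byte 4: 105 XOR 176 = 217
byte 5: 110 XOR 114 =  28
byte 6:  32 XOR 176 = 144
byte 7: 115 XOR 114 =   1
byte 8: 101 XOR 176 = 213
byte 9: 114 XOR 114 =   0
byte 10: 118 XOR 176 = 198
byte 11: 101 XOR 114 =  23
byte 12: 114 XOR 176 = 194

f2 17 c2 1e d9 1c 90 01 d5 00 c6 17 c2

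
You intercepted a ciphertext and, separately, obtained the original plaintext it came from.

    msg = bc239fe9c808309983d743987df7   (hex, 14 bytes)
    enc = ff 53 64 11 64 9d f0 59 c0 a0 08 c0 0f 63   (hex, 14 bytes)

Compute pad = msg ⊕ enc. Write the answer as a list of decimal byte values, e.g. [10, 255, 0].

[67, 112, 251, 248, 172, 149, 192, 192, 67, 119, 75, 88, 114, 148]

Since enc = msg ⊕ pad, XORing both sides with msg gives pad = msg ⊕ enc.
byte 0: 188 xor 255 =  67
byte 1:  35 xor  83 = 112
byte 2: 159 xor 100 = 251
byte 3: 233 xor  17 = 248
byte 4: 200 xor 100 = 172
byte 5:   8 xor 157 = 149
byte 6:  48 xor 240 = 192
byte 7: 153 xor  89 = 192
byte 8: 131 xor 192 =  67
byte 9: 215 xor 160 = 119
byte 10:  67 xor   8 =  75
byte 11: 152 xor 192 =  88
byte 12: 125 xor  15 = 114
byte 13: 247 xor  99 = 148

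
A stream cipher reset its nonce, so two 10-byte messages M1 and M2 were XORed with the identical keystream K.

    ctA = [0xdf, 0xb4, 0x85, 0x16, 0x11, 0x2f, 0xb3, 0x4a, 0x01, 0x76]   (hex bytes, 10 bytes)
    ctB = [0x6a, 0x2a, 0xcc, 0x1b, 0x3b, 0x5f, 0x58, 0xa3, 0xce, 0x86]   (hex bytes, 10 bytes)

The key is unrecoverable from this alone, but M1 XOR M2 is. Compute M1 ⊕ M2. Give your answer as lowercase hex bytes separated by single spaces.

ctA ⊕ ctB = (M1 ⊕ K) ⊕ (M2 ⊕ K) = M1 ⊕ M2 — the shared key cancels under XOR.
df xor 6a = b5
b4 xor 2a = 9e
85 xor cc = 49
16 xor 1b = 0d
11 xor 3b = 2a
2f xor 5f = 70
b3 xor 58 = eb
4a xor a3 = e9
01 xor ce = cf
76 xor 86 = f0

b5 9e 49 0d 2a 70 eb e9 cf f0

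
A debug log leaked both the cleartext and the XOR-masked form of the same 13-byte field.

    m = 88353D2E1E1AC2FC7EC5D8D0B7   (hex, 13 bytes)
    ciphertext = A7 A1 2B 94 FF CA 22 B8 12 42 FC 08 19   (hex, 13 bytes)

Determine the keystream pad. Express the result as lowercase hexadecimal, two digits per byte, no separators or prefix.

Since ciphertext = m ⊕ pad, XORing both sides with m gives pad = m ⊕ ciphertext.
10001000 xor 10100111 = 00101111
00110101 xor 10100001 = 10010100
00111101 xor 00101011 = 00010110
00101110 xor 10010100 = 10111010
00011110 xor 11111111 = 11100001
00011010 xor 11001010 = 11010000
11000010 xor 00100010 = 11100000
11111100 xor 10111000 = 01000100
01111110 xor 00010010 = 01101100
11000101 xor 01000010 = 10000111
11011000 xor 11111100 = 00100100
11010000 xor 00001000 = 11011000
10110111 xor 00011001 = 10101110

2f9416bae1d0e0446c8724d8ae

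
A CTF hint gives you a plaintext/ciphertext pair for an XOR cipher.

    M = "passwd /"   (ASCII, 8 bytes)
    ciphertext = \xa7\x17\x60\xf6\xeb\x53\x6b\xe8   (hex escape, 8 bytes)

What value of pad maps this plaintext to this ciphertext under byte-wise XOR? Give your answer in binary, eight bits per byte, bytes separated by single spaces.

Since ciphertext = M ⊕ pad, XORing both sides with M gives pad = M ⊕ ciphertext.
70 ⊕ a7 = d7
61 ⊕ 17 = 76
73 ⊕ 60 = 13
73 ⊕ f6 = 85
77 ⊕ eb = 9c
64 ⊕ 53 = 37
20 ⊕ 6b = 4b
2f ⊕ e8 = c7

11010111 01110110 00010011 10000101 10011100 00110111 01001011 11000111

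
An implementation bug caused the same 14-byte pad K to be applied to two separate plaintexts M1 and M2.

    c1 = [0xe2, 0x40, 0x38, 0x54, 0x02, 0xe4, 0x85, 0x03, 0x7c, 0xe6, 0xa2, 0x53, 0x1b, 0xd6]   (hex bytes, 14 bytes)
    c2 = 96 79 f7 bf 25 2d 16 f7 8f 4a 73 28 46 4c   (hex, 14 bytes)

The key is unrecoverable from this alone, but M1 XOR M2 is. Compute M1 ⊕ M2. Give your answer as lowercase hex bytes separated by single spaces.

74 39 cf eb 27 c9 93 f4 f3 ac d1 7b 5d 9a

c1 ⊕ c2 = (M1 ⊕ K) ⊕ (M2 ⊕ K) = M1 ⊕ M2 — the shared key cancels under XOR.
e2 ^ 96 = 74
40 ^ 79 = 39
38 ^ f7 = cf
54 ^ bf = eb
02 ^ 25 = 27
e4 ^ 2d = c9
85 ^ 16 = 93
03 ^ f7 = f4
7c ^ 8f = f3
e6 ^ 4a = ac
a2 ^ 73 = d1
53 ^ 28 = 7b
1b ^ 46 = 5d
d6 ^ 4c = 9a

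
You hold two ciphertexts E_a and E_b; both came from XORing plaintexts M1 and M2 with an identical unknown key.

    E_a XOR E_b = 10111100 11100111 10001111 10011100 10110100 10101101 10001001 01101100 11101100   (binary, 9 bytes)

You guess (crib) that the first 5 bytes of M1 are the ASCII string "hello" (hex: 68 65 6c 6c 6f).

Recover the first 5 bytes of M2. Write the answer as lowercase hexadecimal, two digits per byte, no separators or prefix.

d482e3f0db

Since E_a ⊕ E_b = M1 ⊕ M2, XORing with the guessed M1 bytes yields the corresponding M2 bytes: M2 = (E_a ⊕ E_b) ⊕ M1.
byte 0: bc xor 68 = d4
byte 1: e7 xor 65 = 82
byte 2: 8f xor 6c = e3
byte 3: 9c xor 6c = f0
byte 4: b4 xor 6f = db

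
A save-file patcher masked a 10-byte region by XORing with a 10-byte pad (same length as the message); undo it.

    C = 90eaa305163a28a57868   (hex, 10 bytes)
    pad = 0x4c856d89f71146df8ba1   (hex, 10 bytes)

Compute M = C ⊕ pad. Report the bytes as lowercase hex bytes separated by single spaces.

dc 6f ce 8c e1 2b 6e 7a f3 c9

byte 0: 144 xor  76 = 220
byte 1: 234 xor 133 = 111
byte 2: 163 xor 109 = 206
byte 3:   5 xor 137 = 140
byte 4:  22 xor 247 = 225
byte 5:  58 xor  17 =  43
byte 6:  40 xor  70 = 110
byte 7: 165 xor 223 = 122
byte 8: 120 xor 139 = 243
byte 9: 104 xor 161 = 201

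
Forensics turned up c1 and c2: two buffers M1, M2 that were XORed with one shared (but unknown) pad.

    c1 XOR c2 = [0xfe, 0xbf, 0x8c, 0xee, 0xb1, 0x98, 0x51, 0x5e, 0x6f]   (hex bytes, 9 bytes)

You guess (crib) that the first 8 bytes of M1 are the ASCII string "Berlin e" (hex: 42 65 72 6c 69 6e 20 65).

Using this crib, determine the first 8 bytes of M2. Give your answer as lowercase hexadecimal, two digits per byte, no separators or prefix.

Since c1 ⊕ c2 = M1 ⊕ M2, XORing with the guessed M1 bytes yields the corresponding M2 bytes: M2 = (c1 ⊕ c2) ⊕ M1.
11111110 ⊕ 01000010 = 10111100
10111111 ⊕ 01100101 = 11011010
10001100 ⊕ 01110010 = 11111110
11101110 ⊕ 01101100 = 10000010
10110001 ⊕ 01101001 = 11011000
10011000 ⊕ 01101110 = 11110110
01010001 ⊕ 00100000 = 01110001
01011110 ⊕ 01100101 = 00111011

bcdafe82d8f6713b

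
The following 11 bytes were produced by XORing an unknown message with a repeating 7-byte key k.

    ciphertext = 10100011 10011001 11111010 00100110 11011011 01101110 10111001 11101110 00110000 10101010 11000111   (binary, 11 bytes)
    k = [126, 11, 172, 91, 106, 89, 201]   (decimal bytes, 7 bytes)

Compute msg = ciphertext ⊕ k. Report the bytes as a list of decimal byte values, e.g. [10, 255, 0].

The 7-byte key repeats, so the effective keystream is 7e 0b ac 5b 6a 59 c9 7e 0b ac 5b.
byte 0: a3 ^ 7e = dd
byte 1: 99 ^ 0b = 92
byte 2: fa ^ ac = 56
byte 3: 26 ^ 5b = 7d
byte 4: db ^ 6a = b1
byte 5: 6e ^ 59 = 37
byte 6: b9 ^ c9 = 70
byte 7: ee ^ 7e = 90
byte 8: 30 ^ 0b = 3b
byte 9: aa ^ ac = 06
byte 10: c7 ^ 5b = 9c

[221, 146, 86, 125, 177, 55, 112, 144, 59, 6, 156]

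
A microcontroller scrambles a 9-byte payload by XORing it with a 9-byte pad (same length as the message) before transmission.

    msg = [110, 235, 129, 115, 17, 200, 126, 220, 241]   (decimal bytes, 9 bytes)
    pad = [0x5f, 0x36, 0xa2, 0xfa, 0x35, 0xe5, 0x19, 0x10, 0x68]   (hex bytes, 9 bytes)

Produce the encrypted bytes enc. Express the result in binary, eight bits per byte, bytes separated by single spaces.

00110001 11011101 00100011 10001001 00100100 00101101 01100111 11001100 10011001

01101110 ⊕ 01011111 = 00110001
11101011 ⊕ 00110110 = 11011101
10000001 ⊕ 10100010 = 00100011
01110011 ⊕ 11111010 = 10001001
00010001 ⊕ 00110101 = 00100100
11001000 ⊕ 11100101 = 00101101
01111110 ⊕ 00011001 = 01100111
11011100 ⊕ 00010000 = 11001100
11110001 ⊕ 01101000 = 10011001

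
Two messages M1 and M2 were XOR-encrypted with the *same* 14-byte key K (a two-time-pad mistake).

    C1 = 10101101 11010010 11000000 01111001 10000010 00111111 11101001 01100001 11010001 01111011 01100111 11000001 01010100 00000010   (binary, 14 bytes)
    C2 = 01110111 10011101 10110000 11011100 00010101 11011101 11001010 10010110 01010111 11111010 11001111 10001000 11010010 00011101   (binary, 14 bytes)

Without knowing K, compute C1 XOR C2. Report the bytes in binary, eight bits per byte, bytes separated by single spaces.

C1 ⊕ C2 = (M1 ⊕ K) ⊕ (M2 ⊕ K) = M1 ⊕ M2 — the shared key cancels under XOR.
byte 0: ad XOR 77 = da
byte 1: d2 XOR 9d = 4f
byte 2: c0 XOR b0 = 70
byte 3: 79 XOR dc = a5
byte 4: 82 XOR 15 = 97
byte 5: 3f XOR dd = e2
byte 6: e9 XOR ca = 23
byte 7: 61 XOR 96 = f7
byte 8: d1 XOR 57 = 86
byte 9: 7b XOR fa = 81
byte 10: 67 XOR cf = a8
byte 11: c1 XOR 88 = 49
byte 12: 54 XOR d2 = 86
byte 13: 02 XOR 1d = 1f

11011010 01001111 01110000 10100101 10010111 11100010 00100011 11110111 10000110 10000001 10101000 01001001 10000110 00011111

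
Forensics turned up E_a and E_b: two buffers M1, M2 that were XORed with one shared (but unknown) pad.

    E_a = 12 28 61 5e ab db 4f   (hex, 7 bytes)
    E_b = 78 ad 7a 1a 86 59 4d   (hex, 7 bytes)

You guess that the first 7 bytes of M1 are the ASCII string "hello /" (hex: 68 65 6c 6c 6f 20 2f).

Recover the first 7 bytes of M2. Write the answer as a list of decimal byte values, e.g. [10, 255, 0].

[2, 224, 119, 40, 66, 162, 45]

First, E_a ⊕ E_b = (M1 ⊕ K) ⊕ (M2 ⊕ K) = M1 ⊕ M2, so the key drops out. Then M2 = (M1 ⊕ M2) ⊕ M1 over the first 7 bytes.
byte 0: (12 ⊕ 78) ⊕ 68 = 6a ⊕ 68 = 02
byte 1: (28 ⊕ ad) ⊕ 65 = 85 ⊕ 65 = e0
byte 2: (61 ⊕ 7a) ⊕ 6c = 1b ⊕ 6c = 77
byte 3: (5e ⊕ 1a) ⊕ 6c = 44 ⊕ 6c = 28
byte 4: (ab ⊕ 86) ⊕ 6f = 2d ⊕ 6f = 42
byte 5: (db ⊕ 59) ⊕ 20 = 82 ⊕ 20 = a2
byte 6: (4f ⊕ 4d) ⊕ 2f = 02 ⊕ 2f = 2d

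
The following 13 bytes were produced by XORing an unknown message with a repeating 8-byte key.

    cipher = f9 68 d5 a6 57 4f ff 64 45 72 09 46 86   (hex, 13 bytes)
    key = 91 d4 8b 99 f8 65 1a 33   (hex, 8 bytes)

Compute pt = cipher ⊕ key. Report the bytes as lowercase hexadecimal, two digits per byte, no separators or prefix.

68bc5e3faf2ae557d4a682df7e

The 8-byte key repeats, so the effective keystream is 91 d4 8b 99 f8 65 1a 33 91 d4 8b 99 f8.
byte 0: f9 XOR 91 = 68
byte 1: 68 XOR d4 = bc
byte 2: d5 XOR 8b = 5e
byte 3: a6 XOR 99 = 3f
byte 4: 57 XOR f8 = af
byte 5: 4f XOR 65 = 2a
byte 6: ff XOR 1a = e5
byte 7: 64 XOR 33 = 57
byte 8: 45 XOR 91 = d4
byte 9: 72 XOR d4 = a6
byte 10: 09 XOR 8b = 82
byte 11: 46 XOR 99 = df
byte 12: 86 XOR f8 = 7e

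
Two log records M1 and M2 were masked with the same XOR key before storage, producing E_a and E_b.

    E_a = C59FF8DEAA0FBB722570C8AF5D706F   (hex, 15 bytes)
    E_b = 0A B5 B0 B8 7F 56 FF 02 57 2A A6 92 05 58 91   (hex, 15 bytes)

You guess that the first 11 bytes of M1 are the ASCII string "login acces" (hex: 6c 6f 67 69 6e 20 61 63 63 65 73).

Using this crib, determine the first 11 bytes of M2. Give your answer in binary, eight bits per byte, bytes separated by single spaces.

First, E_a ⊕ E_b = (M1 ⊕ K) ⊕ (M2 ⊕ K) = M1 ⊕ M2, so the key drops out. Then M2 = (M1 ⊕ M2) ⊕ M1 over the first 11 bytes.
byte 0: (c5 ⊕ 0a) ⊕ 6c = cf ⊕ 6c = a3
byte 1: (9f ⊕ b5) ⊕ 6f = 2a ⊕ 6f = 45
byte 2: (f8 ⊕ b0) ⊕ 67 = 48 ⊕ 67 = 2f
byte 3: (de ⊕ b8) ⊕ 69 = 66 ⊕ 69 = 0f
byte 4: (aa ⊕ 7f) ⊕ 6e = d5 ⊕ 6e = bb
byte 5: (0f ⊕ 56) ⊕ 20 = 59 ⊕ 20 = 79
byte 6: (bb ⊕ ff) ⊕ 61 = 44 ⊕ 61 = 25
byte 7: (72 ⊕ 02) ⊕ 63 = 70 ⊕ 63 = 13
byte 8: (25 ⊕ 57) ⊕ 63 = 72 ⊕ 63 = 11
byte 9: (70 ⊕ 2a) ⊕ 65 = 5a ⊕ 65 = 3f
byte 10: (c8 ⊕ a6) ⊕ 73 = 6e ⊕ 73 = 1d

10100011 01000101 00101111 00001111 10111011 01111001 00100101 00010011 00010001 00111111 00011101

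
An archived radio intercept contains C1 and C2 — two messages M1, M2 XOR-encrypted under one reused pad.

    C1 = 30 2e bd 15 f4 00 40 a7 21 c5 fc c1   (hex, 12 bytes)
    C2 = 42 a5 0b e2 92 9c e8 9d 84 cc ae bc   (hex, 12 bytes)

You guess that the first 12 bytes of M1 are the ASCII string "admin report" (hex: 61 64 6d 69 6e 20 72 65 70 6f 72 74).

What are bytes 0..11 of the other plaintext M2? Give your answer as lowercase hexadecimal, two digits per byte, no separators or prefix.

13efdb9e08bcda5fd5662009

First, C1 ⊕ C2 = (M1 ⊕ K) ⊕ (M2 ⊕ K) = M1 ⊕ M2, so the key drops out. Then M2 = (M1 ⊕ M2) ⊕ M1 over the first 12 bytes.
byte 0: (30 XOR 42) XOR 61 = 72 XOR 61 = 13
byte 1: (2e XOR a5) XOR 64 = 8b XOR 64 = ef
byte 2: (bd XOR 0b) XOR 6d = b6 XOR 6d = db
byte 3: (15 XOR e2) XOR 69 = f7 XOR 69 = 9e
byte 4: (f4 XOR 92) XOR 6e = 66 XOR 6e = 08
byte 5: (00 XOR 9c) XOR 20 = 9c XOR 20 = bc
byte 6: (40 XOR e8) XOR 72 = a8 XOR 72 = da
byte 7: (a7 XOR 9d) XOR 65 = 3a XOR 65 = 5f
byte 8: (21 XOR 84) XOR 70 = a5 XOR 70 = d5
byte 9: (c5 XOR cc) XOR 6f = 09 XOR 6f = 66
byte 10: (fc XOR ae) XOR 72 = 52 XOR 72 = 20
byte 11: (c1 XOR bc) XOR 74 = 7d XOR 74 = 09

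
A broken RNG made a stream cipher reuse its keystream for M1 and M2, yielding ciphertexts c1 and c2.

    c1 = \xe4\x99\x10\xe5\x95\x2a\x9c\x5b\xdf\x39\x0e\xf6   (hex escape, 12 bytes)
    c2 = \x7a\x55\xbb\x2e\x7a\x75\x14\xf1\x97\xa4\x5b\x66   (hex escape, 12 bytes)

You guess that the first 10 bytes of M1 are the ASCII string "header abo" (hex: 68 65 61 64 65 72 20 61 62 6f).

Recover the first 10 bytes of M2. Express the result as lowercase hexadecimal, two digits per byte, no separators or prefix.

f6a9caaf8a2da8cb2af2

First, c1 ⊕ c2 = (M1 ⊕ K) ⊕ (M2 ⊕ K) = M1 ⊕ M2, so the key drops out. Then M2 = (M1 ⊕ M2) ⊕ M1 over the first 10 bytes.
byte 0: (e4 XOR 7a) XOR 68 = 9e XOR 68 = f6
byte 1: (99 XOR 55) XOR 65 = cc XOR 65 = a9
byte 2: (10 XOR bb) XOR 61 = ab XOR 61 = ca
byte 3: (e5 XOR 2e) XOR 64 = cb XOR 64 = af
byte 4: (95 XOR 7a) XOR 65 = ef XOR 65 = 8a
byte 5: (2a XOR 75) XOR 72 = 5f XOR 72 = 2d
byte 6: (9c XOR 14) XOR 20 = 88 XOR 20 = a8
byte 7: (5b XOR f1) XOR 61 = aa XOR 61 = cb
byte 8: (df XOR 97) XOR 62 = 48 XOR 62 = 2a
byte 9: (39 XOR a4) XOR 6f = 9d XOR 6f = f2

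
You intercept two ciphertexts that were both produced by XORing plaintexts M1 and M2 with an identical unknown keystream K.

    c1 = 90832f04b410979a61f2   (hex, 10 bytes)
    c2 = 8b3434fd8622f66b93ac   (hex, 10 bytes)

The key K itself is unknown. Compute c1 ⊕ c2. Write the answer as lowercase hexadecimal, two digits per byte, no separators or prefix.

c1 ⊕ c2 = (M1 ⊕ K) ⊕ (M2 ⊕ K) = M1 ⊕ M2 — the shared key cancels under XOR.
90 ⊕ 8b = 1b
83 ⊕ 34 = b7
2f ⊕ 34 = 1b
04 ⊕ fd = f9
b4 ⊕ 86 = 32
10 ⊕ 22 = 32
97 ⊕ f6 = 61
9a ⊕ 6b = f1
61 ⊕ 93 = f2
f2 ⊕ ac = 5e

1bb71bf9323261f1f25e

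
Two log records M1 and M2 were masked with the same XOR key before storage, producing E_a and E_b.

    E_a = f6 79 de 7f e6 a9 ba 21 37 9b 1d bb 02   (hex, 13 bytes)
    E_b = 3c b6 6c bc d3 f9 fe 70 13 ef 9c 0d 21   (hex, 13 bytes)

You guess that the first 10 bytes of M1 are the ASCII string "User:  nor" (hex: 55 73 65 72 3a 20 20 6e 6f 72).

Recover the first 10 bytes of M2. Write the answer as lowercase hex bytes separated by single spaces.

First, E_a ⊕ E_b = (M1 ⊕ K) ⊕ (M2 ⊕ K) = M1 ⊕ M2, so the key drops out. Then M2 = (M1 ⊕ M2) ⊕ M1 over the first 10 bytes.
byte 0: (f6 ⊕ 3c) ⊕ 55 = ca ⊕ 55 = 9f
byte 1: (79 ⊕ b6) ⊕ 73 = cf ⊕ 73 = bc
byte 2: (de ⊕ 6c) ⊕ 65 = b2 ⊕ 65 = d7
byte 3: (7f ⊕ bc) ⊕ 72 = c3 ⊕ 72 = b1
byte 4: (e6 ⊕ d3) ⊕ 3a = 35 ⊕ 3a = 0f
byte 5: (a9 ⊕ f9) ⊕ 20 = 50 ⊕ 20 = 70
byte 6: (ba ⊕ fe) ⊕ 20 = 44 ⊕ 20 = 64
byte 7: (21 ⊕ 70) ⊕ 6e = 51 ⊕ 6e = 3f
byte 8: (37 ⊕ 13) ⊕ 6f = 24 ⊕ 6f = 4b
byte 9: (9b ⊕ ef) ⊕ 72 = 74 ⊕ 72 = 06

9f bc d7 b1 0f 70 64 3f 4b 06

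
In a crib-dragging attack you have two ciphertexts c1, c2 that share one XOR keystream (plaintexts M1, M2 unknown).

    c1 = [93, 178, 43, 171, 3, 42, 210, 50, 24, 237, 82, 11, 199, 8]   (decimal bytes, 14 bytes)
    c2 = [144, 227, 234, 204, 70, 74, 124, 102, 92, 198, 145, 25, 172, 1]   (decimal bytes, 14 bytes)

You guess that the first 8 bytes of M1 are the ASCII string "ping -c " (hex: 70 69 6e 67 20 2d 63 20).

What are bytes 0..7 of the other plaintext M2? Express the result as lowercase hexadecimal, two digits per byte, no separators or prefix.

First, c1 ⊕ c2 = (M1 ⊕ K) ⊕ (M2 ⊕ K) = M1 ⊕ M2, so the key drops out. Then M2 = (M1 ⊕ M2) ⊕ M1 over the first 8 bytes.
byte 0: (5d XOR 90) XOR 70 = cd XOR 70 = bd
byte 1: (b2 XOR e3) XOR 69 = 51 XOR 69 = 38
byte 2: (2b XOR ea) XOR 6e = c1 XOR 6e = af
byte 3: (ab XOR cc) XOR 67 = 67 XOR 67 = 00
byte 4: (03 XOR 46) XOR 20 = 45 XOR 20 = 65
byte 5: (2a XOR 4a) XOR 2d = 60 XOR 2d = 4d
byte 6: (d2 XOR 7c) XOR 63 = ae XOR 63 = cd
byte 7: (32 XOR 66) XOR 20 = 54 XOR 20 = 74

bd38af00654dcd74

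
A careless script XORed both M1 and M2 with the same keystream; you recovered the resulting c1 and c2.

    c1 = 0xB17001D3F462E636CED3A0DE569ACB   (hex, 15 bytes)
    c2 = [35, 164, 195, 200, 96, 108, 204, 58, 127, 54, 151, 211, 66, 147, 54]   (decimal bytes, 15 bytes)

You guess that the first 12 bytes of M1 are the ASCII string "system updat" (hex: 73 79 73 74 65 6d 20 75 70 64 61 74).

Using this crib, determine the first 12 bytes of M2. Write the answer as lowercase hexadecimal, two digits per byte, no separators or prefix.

e1adb16ff1630a79c1815679

First, c1 ⊕ c2 = (M1 ⊕ K) ⊕ (M2 ⊕ K) = M1 ⊕ M2, so the key drops out. Then M2 = (M1 ⊕ M2) ⊕ M1 over the first 12 bytes.
byte 0: (b1 ^ 23) ^ 73 = 92 ^ 73 = e1
byte 1: (70 ^ a4) ^ 79 = d4 ^ 79 = ad
byte 2: (01 ^ c3) ^ 73 = c2 ^ 73 = b1
byte 3: (d3 ^ c8) ^ 74 = 1b ^ 74 = 6f
byte 4: (f4 ^ 60) ^ 65 = 94 ^ 65 = f1
byte 5: (62 ^ 6c) ^ 6d = 0e ^ 6d = 63
byte 6: (e6 ^ cc) ^ 20 = 2a ^ 20 = 0a
byte 7: (36 ^ 3a) ^ 75 = 0c ^ 75 = 79
byte 8: (ce ^ 7f) ^ 70 = b1 ^ 70 = c1
byte 9: (d3 ^ 36) ^ 64 = e5 ^ 64 = 81
byte 10: (a0 ^ 97) ^ 61 = 37 ^ 61 = 56
byte 11: (de ^ d3) ^ 74 = 0d ^ 74 = 79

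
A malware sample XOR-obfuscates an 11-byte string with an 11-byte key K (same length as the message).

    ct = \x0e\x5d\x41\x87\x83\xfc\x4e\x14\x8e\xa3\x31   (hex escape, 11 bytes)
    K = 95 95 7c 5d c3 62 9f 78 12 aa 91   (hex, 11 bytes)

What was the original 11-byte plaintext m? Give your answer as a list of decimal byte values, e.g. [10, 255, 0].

byte 0:  14 xor 149 = 155
byte 1:  93 xor 149 = 200
byte 2:  65 xor 124 =  61
byte 3: 135 xor  93 = 218
byte 4: 131 xor 195 =  64
byte 5: 252 xor  98 = 158
byte 6:  78 xor 159 = 209
byte 7:  20 xor 120 = 108
byte 8: 142 xor  18 = 156
byte 9: 163 xor 170 =   9
byte 10:  49 xor 145 = 160

[155, 200, 61, 218, 64, 158, 209, 108, 156, 9, 160]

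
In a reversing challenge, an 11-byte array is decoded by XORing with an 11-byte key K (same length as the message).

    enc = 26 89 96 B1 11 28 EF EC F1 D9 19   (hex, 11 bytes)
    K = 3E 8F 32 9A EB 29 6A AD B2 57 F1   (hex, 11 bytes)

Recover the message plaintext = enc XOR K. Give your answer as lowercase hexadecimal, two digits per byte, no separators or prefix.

1806a42bfa018541438ee8

byte 0:  38 ^  62 =  24
byte 1: 137 ^ 143 =   6
byte 2: 150 ^  50 = 164
byte 3: 177 ^ 154 =  43
byte 4:  17 ^ 235 = 250
byte 5:  40 ^  41 =   1
byte 6: 239 ^ 106 = 133
byte 7: 236 ^ 173 =  65
byte 8: 241 ^ 178 =  67
byte 9: 217 ^  87 = 142
byte 10:  25 ^ 241 = 232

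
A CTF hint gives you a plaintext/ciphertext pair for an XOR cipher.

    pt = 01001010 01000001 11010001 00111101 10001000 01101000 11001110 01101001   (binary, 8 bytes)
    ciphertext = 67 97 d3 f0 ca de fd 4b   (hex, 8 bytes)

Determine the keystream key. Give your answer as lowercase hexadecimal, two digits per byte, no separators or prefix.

Since ciphertext = pt ⊕ key, XORing both sides with pt gives key = pt ⊕ ciphertext.
byte 0: 4a ^ 67 = 2d
byte 1: 41 ^ 97 = d6
byte 2: d1 ^ d3 = 02
byte 3: 3d ^ f0 = cd
byte 4: 88 ^ ca = 42
byte 5: 68 ^ de = b6
byte 6: ce ^ fd = 33
byte 7: 69 ^ 4b = 22

2dd602cd42b63322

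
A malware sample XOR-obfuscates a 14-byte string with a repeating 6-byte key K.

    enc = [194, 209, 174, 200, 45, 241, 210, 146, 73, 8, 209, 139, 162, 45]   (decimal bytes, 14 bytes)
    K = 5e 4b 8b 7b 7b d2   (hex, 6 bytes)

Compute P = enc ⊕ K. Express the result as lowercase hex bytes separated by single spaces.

The 6-byte key repeats, so the effective keystream is 5e 4b 8b 7b 7b d2 5e 4b 8b 7b 7b d2 5e 4b.
byte 0: 194 ^  94 = 156
byte 1: 209 ^  75 = 154
byte 2: 174 ^ 139 =  37
byte 3: 200 ^ 123 = 179
byte 4:  45 ^ 123 =  86
byte 5: 241 ^ 210 =  35
byte 6: 210 ^  94 = 140
byte 7: 146 ^  75 = 217
byte 8:  73 ^ 139 = 194
byte 9:   8 ^ 123 = 115
byte 10: 209 ^ 123 = 170
byte 11: 139 ^ 210 =  89
byte 12: 162 ^  94 = 252
byte 13:  45 ^  75 = 102

9c 9a 25 b3 56 23 8c d9 c2 73 aa 59 fc 66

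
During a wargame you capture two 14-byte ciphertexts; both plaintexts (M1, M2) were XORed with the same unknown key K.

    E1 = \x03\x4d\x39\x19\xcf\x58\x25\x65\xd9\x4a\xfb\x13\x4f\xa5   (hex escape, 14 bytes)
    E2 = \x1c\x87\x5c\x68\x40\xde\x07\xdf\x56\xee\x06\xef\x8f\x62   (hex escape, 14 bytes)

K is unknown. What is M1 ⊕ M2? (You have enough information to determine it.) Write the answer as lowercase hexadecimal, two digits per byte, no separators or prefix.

1fca65718f8622ba8fa4fdfcc0c7

E1 ⊕ E2 = (M1 ⊕ K) ⊕ (M2 ⊕ K) = M1 ⊕ M2 — the shared key cancels under XOR.
03 ⊕ 1c = 1f
4d ⊕ 87 = ca
39 ⊕ 5c = 65
19 ⊕ 68 = 71
cf ⊕ 40 = 8f
58 ⊕ de = 86
25 ⊕ 07 = 22
65 ⊕ df = ba
d9 ⊕ 56 = 8f
4a ⊕ ee = a4
fb ⊕ 06 = fd
13 ⊕ ef = fc
4f ⊕ 8f = c0
a5 ⊕ 62 = c7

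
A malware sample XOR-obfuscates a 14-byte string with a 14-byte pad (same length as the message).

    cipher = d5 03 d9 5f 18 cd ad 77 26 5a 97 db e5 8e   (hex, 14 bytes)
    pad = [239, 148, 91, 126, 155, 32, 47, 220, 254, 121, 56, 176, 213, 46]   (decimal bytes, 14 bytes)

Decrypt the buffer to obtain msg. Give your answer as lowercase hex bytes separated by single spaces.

3a 97 82 21 83 ed 82 ab d8 23 af 6b 30 a0

XOR is its own inverse, so applying the key byte-wise gives the result directly.
d5 ^ ef = 3a
03 ^ 94 = 97
d9 ^ 5b = 82
5f ^ 7e = 21
18 ^ 9b = 83
cd ^ 20 = ed
ad ^ 2f = 82
77 ^ dc = ab
26 ^ fe = d8
5a ^ 79 = 23
97 ^ 38 = af
db ^ b0 = 6b
e5 ^ d5 = 30
8e ^ 2e = a0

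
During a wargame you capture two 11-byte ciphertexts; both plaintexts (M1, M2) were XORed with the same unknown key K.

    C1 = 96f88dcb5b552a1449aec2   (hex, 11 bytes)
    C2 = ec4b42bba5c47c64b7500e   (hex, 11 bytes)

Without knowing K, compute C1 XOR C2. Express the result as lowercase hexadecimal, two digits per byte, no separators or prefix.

C1 ⊕ C2 = (M1 ⊕ K) ⊕ (M2 ⊕ K) = M1 ⊕ M2 — the shared key cancels under XOR.
96 XOR ec = 7a
f8 XOR 4b = b3
8d XOR 42 = cf
cb XOR bb = 70
5b XOR a5 = fe
55 XOR c4 = 91
2a XOR 7c = 56
14 XOR 64 = 70
49 XOR b7 = fe
ae XOR 50 = fe
c2 XOR 0e = cc

7ab3cf70fe915670fefecc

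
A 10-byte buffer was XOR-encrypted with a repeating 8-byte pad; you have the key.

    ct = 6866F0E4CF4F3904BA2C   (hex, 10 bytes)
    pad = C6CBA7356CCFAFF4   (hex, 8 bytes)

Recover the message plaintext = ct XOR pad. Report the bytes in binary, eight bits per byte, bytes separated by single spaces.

The 8-byte key repeats, so the effective keystream is c6 cb a7 35 6c cf af f4 c6 cb.
byte 0: 68 XOR c6 = ae
byte 1: 66 XOR cb = ad
byte 2: f0 XOR a7 = 57
byte 3: e4 XOR 35 = d1
byte 4: cf XOR 6c = a3
byte 5: 4f XOR cf = 80
byte 6: 39 XOR af = 96
byte 7: 04 XOR f4 = f0
byte 8: ba XOR c6 = 7c
byte 9: 2c XOR cb = e7

10101110 10101101 01010111 11010001 10100011 10000000 10010110 11110000 01111100 11100111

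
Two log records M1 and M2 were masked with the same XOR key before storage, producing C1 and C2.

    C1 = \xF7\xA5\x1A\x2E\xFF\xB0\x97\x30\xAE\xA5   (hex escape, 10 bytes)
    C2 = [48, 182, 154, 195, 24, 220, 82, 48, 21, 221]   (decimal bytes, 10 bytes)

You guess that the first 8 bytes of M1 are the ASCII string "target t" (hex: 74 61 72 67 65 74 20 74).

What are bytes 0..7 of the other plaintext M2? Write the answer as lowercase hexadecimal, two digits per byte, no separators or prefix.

First, C1 ⊕ C2 = (M1 ⊕ K) ⊕ (M2 ⊕ K) = M1 ⊕ M2, so the key drops out. Then M2 = (M1 ⊕ M2) ⊕ M1 over the first 8 bytes.
byte 0: (f7 ^ 30) ^ 74 = c7 ^ 74 = b3
byte 1: (a5 ^ b6) ^ 61 = 13 ^ 61 = 72
byte 2: (1a ^ 9a) ^ 72 = 80 ^ 72 = f2
byte 3: (2e ^ c3) ^ 67 = ed ^ 67 = 8a
byte 4: (ff ^ 18) ^ 65 = e7 ^ 65 = 82
byte 5: (b0 ^ dc) ^ 74 = 6c ^ 74 = 18
byte 6: (97 ^ 52) ^ 20 = c5 ^ 20 = e5
byte 7: (30 ^ 30) ^ 74 = 00 ^ 74 = 74

b372f28a8218e574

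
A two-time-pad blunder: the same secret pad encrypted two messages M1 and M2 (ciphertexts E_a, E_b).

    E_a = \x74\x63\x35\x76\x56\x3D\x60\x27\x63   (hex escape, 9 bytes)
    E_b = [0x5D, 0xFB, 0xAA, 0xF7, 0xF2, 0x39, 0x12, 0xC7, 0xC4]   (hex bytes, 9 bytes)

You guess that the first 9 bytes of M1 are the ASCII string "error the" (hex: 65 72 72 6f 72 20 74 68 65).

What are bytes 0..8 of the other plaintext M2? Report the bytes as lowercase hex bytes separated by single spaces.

First, E_a ⊕ E_b = (M1 ⊕ K) ⊕ (M2 ⊕ K) = M1 ⊕ M2, so the key drops out. Then M2 = (M1 ⊕ M2) ⊕ M1 over the first 9 bytes.
byte 0: (74 XOR 5d) XOR 65 = 29 XOR 65 = 4c
byte 1: (63 XOR fb) XOR 72 = 98 XOR 72 = ea
byte 2: (35 XOR aa) XOR 72 = 9f XOR 72 = ed
byte 3: (76 XOR f7) XOR 6f = 81 XOR 6f = ee
byte 4: (56 XOR f2) XOR 72 = a4 XOR 72 = d6
byte 5: (3d XOR 39) XOR 20 = 04 XOR 20 = 24
byte 6: (60 XOR 12) XOR 74 = 72 XOR 74 = 06
byte 7: (27 XOR c7) XOR 68 = e0 XOR 68 = 88
byte 8: (63 XOR c4) XOR 65 = a7 XOR 65 = c2

4c ea ed ee d6 24 06 88 c2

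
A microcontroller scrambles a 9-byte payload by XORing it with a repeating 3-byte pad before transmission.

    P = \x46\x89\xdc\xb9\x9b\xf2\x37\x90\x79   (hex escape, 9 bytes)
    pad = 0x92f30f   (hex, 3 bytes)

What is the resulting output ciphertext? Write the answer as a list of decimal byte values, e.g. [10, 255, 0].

The 3-byte key repeats, so the effective keystream is 92 f3 0f 92 f3 0f 92 f3 0f.
byte 0: 46 xor 92 = d4
byte 1: 89 xor f3 = 7a
byte 2: dc xor 0f = d3
byte 3: b9 xor 92 = 2b
byte 4: 9b xor f3 = 68
byte 5: f2 xor 0f = fd
byte 6: 37 xor 92 = a5
byte 7: 90 xor f3 = 63
byte 8: 79 xor 0f = 76

[212, 122, 211, 43, 104, 253, 165, 99, 118]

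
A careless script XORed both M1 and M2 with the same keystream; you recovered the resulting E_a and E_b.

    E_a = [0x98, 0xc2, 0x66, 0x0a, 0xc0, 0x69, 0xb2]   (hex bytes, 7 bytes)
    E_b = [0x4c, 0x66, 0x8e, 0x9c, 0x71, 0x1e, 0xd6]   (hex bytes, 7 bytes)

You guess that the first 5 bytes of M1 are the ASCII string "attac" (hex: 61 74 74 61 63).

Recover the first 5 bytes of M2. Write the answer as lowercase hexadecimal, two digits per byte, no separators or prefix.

First, E_a ⊕ E_b = (M1 ⊕ K) ⊕ (M2 ⊕ K) = M1 ⊕ M2, so the key drops out. Then M2 = (M1 ⊕ M2) ⊕ M1 over the first 5 bytes.
byte 0: (98 XOR 4c) XOR 61 = d4 XOR 61 = b5
byte 1: (c2 XOR 66) XOR 74 = a4 XOR 74 = d0
byte 2: (66 XOR 8e) XOR 74 = e8 XOR 74 = 9c
byte 3: (0a XOR 9c) XOR 61 = 96 XOR 61 = f7
byte 4: (c0 XOR 71) XOR 63 = b1 XOR 63 = d2

b5d09cf7d2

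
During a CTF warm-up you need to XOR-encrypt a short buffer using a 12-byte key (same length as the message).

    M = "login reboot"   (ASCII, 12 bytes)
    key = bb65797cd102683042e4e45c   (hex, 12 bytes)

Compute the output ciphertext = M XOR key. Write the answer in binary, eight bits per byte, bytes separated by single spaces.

11010111 00001010 00011110 00010101 10111111 00100010 00011010 01010101 00100000 10001011 10001011 00101000

XOR is its own inverse, so applying the key byte-wise gives the result directly.
byte 0: 6c ^ bb = d7
byte 1: 6f ^ 65 = 0a
byte 2: 67 ^ 79 = 1e
byte 3: 69 ^ 7c = 15
byte 4: 6e ^ d1 = bf
byte 5: 20 ^ 02 = 22
byte 6: 72 ^ 68 = 1a
byte 7: 65 ^ 30 = 55
byte 8: 62 ^ 42 = 20
byte 9: 6f ^ e4 = 8b
byte 10: 6f ^ e4 = 8b
byte 11: 74 ^ 5c = 28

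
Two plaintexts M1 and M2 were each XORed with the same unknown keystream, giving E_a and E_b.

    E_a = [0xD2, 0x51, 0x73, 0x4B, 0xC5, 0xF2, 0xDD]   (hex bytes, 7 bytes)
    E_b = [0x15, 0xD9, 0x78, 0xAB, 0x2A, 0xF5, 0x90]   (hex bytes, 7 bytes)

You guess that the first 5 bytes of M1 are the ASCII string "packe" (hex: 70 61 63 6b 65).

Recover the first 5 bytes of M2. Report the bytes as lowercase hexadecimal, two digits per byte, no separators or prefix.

First, E_a ⊕ E_b = (M1 ⊕ K) ⊕ (M2 ⊕ K) = M1 ⊕ M2, so the key drops out. Then M2 = (M1 ⊕ M2) ⊕ M1 over the first 5 bytes.
byte 0: (d2 ⊕ 15) ⊕ 70 = c7 ⊕ 70 = b7
byte 1: (51 ⊕ d9) ⊕ 61 = 88 ⊕ 61 = e9
byte 2: (73 ⊕ 78) ⊕ 63 = 0b ⊕ 63 = 68
byte 3: (4b ⊕ ab) ⊕ 6b = e0 ⊕ 6b = 8b
byte 4: (c5 ⊕ 2a) ⊕ 65 = ef ⊕ 65 = 8a

b7e9688b8a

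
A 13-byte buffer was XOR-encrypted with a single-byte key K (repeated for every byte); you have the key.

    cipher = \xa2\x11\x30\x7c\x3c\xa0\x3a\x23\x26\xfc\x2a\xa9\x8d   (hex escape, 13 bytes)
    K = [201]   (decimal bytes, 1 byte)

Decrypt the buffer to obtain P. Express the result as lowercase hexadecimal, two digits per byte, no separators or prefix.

6bd8f9b5f569f3eaef35e36044

The 1-byte key repeats, so the effective keystream is c9 c9 c9 c9 c9 c9 c9 c9 c9 c9 c9 c9 c9.
byte 0: a2 ⊕ c9 = 6b
byte 1: 11 ⊕ c9 = d8
byte 2: 30 ⊕ c9 = f9
byte 3: 7c ⊕ c9 = b5
byte 4: 3c ⊕ c9 = f5
byte 5: a0 ⊕ c9 = 69
byte 6: 3a ⊕ c9 = f3
byte 7: 23 ⊕ c9 = ea
byte 8: 26 ⊕ c9 = ef
byte 9: fc ⊕ c9 = 35
byte 10: 2a ⊕ c9 = e3
byte 11: a9 ⊕ c9 = 60
byte 12: 8d ⊕ c9 = 44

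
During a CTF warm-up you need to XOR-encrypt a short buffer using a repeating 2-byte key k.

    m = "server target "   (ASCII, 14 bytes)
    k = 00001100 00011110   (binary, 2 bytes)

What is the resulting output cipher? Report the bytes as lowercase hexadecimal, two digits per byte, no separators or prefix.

7f7b7e68696c2c6a6d6c6b7b783e

The 2-byte key repeats, so the effective keystream is 0c 1e 0c 1e 0c 1e 0c 1e 0c 1e 0c 1e 0c 1e.
byte 0: 73 XOR 0c = 7f
byte 1: 65 XOR 1e = 7b
byte 2: 72 XOR 0c = 7e
byte 3: 76 XOR 1e = 68
byte 4: 65 XOR 0c = 69
byte 5: 72 XOR 1e = 6c
byte 6: 20 XOR 0c = 2c
byte 7: 74 XOR 1e = 6a
byte 8: 61 XOR 0c = 6d
byte 9: 72 XOR 1e = 6c
byte 10: 67 XOR 0c = 6b
byte 11: 65 XOR 1e = 7b
byte 12: 74 XOR 0c = 78
byte 13: 20 XOR 1e = 3e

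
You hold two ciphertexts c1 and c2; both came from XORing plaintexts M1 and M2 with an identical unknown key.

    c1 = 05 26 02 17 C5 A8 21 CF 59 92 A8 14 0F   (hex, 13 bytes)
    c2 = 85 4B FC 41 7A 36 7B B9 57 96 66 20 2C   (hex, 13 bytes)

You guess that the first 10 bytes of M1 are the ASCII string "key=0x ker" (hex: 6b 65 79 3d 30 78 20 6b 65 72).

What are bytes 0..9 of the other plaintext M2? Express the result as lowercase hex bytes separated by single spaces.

First, c1 ⊕ c2 = (M1 ⊕ K) ⊕ (M2 ⊕ K) = M1 ⊕ M2, so the key drops out. Then M2 = (M1 ⊕ M2) ⊕ M1 over the first 10 bytes.
byte 0: (05 ^ 85) ^ 6b = 80 ^ 6b = eb
byte 1: (26 ^ 4b) ^ 65 = 6d ^ 65 = 08
byte 2: (02 ^ fc) ^ 79 = fe ^ 79 = 87
byte 3: (17 ^ 41) ^ 3d = 56 ^ 3d = 6b
byte 4: (c5 ^ 7a) ^ 30 = bf ^ 30 = 8f
byte 5: (a8 ^ 36) ^ 78 = 9e ^ 78 = e6
byte 6: (21 ^ 7b) ^ 20 = 5a ^ 20 = 7a
byte 7: (cf ^ b9) ^ 6b = 76 ^ 6b = 1d
byte 8: (59 ^ 57) ^ 65 = 0e ^ 65 = 6b
byte 9: (92 ^ 96) ^ 72 = 04 ^ 72 = 76

eb 08 87 6b 8f e6 7a 1d 6b 76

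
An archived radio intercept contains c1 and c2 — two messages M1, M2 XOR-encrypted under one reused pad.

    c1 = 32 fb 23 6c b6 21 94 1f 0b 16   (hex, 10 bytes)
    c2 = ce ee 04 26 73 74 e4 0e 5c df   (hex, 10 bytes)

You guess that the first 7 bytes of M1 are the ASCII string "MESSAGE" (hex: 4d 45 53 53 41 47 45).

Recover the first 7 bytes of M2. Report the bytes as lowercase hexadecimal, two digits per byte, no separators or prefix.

First, c1 ⊕ c2 = (M1 ⊕ K) ⊕ (M2 ⊕ K) = M1 ⊕ M2, so the key drops out. Then M2 = (M1 ⊕ M2) ⊕ M1 over the first 7 bytes.
byte 0: (32 ^ ce) ^ 4d = fc ^ 4d = b1
byte 1: (fb ^ ee) ^ 45 = 15 ^ 45 = 50
byte 2: (23 ^ 04) ^ 53 = 27 ^ 53 = 74
byte 3: (6c ^ 26) ^ 53 = 4a ^ 53 = 19
byte 4: (b6 ^ 73) ^ 41 = c5 ^ 41 = 84
byte 5: (21 ^ 74) ^ 47 = 55 ^ 47 = 12
byte 6: (94 ^ e4) ^ 45 = 70 ^ 45 = 35

b1507419841235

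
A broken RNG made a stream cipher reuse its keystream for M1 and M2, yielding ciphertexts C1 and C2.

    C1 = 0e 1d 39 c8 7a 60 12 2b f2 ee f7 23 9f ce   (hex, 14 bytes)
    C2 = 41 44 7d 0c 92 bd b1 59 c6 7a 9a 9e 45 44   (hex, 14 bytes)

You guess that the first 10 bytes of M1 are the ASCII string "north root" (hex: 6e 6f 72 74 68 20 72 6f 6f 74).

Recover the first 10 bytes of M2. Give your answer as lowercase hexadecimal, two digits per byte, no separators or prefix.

First, C1 ⊕ C2 = (M1 ⊕ K) ⊕ (M2 ⊕ K) = M1 ⊕ M2, so the key drops out. Then M2 = (M1 ⊕ M2) ⊕ M1 over the first 10 bytes.
byte 0: (0e ⊕ 41) ⊕ 6e = 4f ⊕ 6e = 21
byte 1: (1d ⊕ 44) ⊕ 6f = 59 ⊕ 6f = 36
byte 2: (39 ⊕ 7d) ⊕ 72 = 44 ⊕ 72 = 36
byte 3: (c8 ⊕ 0c) ⊕ 74 = c4 ⊕ 74 = b0
byte 4: (7a ⊕ 92) ⊕ 68 = e8 ⊕ 68 = 80
byte 5: (60 ⊕ bd) ⊕ 20 = dd ⊕ 20 = fd
byte 6: (12 ⊕ b1) ⊕ 72 = a3 ⊕ 72 = d1
byte 7: (2b ⊕ 59) ⊕ 6f = 72 ⊕ 6f = 1d
byte 8: (f2 ⊕ c6) ⊕ 6f = 34 ⊕ 6f = 5b
byte 9: (ee ⊕ 7a) ⊕ 74 = 94 ⊕ 74 = e0

213636b080fdd11d5be0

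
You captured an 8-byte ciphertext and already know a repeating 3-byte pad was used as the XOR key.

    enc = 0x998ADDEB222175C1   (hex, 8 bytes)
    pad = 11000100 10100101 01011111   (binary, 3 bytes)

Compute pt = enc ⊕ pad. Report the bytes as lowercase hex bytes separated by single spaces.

5d 2f 82 2f 87 7e b1 64

The 3-byte key repeats, so the effective keystream is c4 a5 5f c4 a5 5f c4 a5.
byte 0: 99 ⊕ c4 = 5d
byte 1: 8a ⊕ a5 = 2f
byte 2: dd ⊕ 5f = 82
byte 3: eb ⊕ c4 = 2f
byte 4: 22 ⊕ a5 = 87
byte 5: 21 ⊕ 5f = 7e
byte 6: 75 ⊕ c4 = b1
byte 7: c1 ⊕ a5 = 64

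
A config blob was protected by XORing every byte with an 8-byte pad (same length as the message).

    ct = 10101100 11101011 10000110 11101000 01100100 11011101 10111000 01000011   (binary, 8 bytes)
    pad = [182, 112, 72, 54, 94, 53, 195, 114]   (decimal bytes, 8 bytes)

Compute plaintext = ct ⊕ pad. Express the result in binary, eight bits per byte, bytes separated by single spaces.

XOR is its own inverse, so applying the key byte-wise gives the result directly.
ac XOR b6 = 1a
eb XOR 70 = 9b
86 XOR 48 = ce
e8 XOR 36 = de
64 XOR 5e = 3a
dd XOR 35 = e8
b8 XOR c3 = 7b
43 XOR 72 = 31

00011010 10011011 11001110 11011110 00111010 11101000 01111011 00110001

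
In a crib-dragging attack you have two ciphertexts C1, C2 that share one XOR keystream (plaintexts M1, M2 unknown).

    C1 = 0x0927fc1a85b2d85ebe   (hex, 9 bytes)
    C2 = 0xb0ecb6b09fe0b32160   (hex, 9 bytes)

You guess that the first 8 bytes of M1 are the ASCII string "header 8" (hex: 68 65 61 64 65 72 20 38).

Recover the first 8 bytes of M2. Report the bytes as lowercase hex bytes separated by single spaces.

First, C1 ⊕ C2 = (M1 ⊕ K) ⊕ (M2 ⊕ K) = M1 ⊕ M2, so the key drops out. Then M2 = (M1 ⊕ M2) ⊕ M1 over the first 8 bytes.
byte 0: (09 ⊕ b0) ⊕ 68 = b9 ⊕ 68 = d1
byte 1: (27 ⊕ ec) ⊕ 65 = cb ⊕ 65 = ae
byte 2: (fc ⊕ b6) ⊕ 61 = 4a ⊕ 61 = 2b
byte 3: (1a ⊕ b0) ⊕ 64 = aa ⊕ 64 = ce
byte 4: (85 ⊕ 9f) ⊕ 65 = 1a ⊕ 65 = 7f
byte 5: (b2 ⊕ e0) ⊕ 72 = 52 ⊕ 72 = 20
byte 6: (d8 ⊕ b3) ⊕ 20 = 6b ⊕ 20 = 4b
byte 7: (5e ⊕ 21) ⊕ 38 = 7f ⊕ 38 = 47

d1 ae 2b ce 7f 20 4b 47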